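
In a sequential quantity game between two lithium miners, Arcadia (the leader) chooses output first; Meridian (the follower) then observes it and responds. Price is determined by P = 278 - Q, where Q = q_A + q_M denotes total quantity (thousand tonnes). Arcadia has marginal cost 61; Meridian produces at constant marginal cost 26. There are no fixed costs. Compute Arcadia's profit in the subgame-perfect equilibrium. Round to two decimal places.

Solve by backward induction. Given q_A, the follower Meridian maximises π_M = (278 - q_A - q_M)q_M - 26q_M.
∂π_M/∂q_M = 252 - q_A - 2q_M = 0 gives the reaction function q_M = (252 - q_A)/2.
Arcadia substitutes q_M(q_A) into its own profit: π_A = q_A(278 - q_A - (252 - q_A)/2) - 61q_A = (152 - (1/2)q_A)q_A - 61q_A.
Maximising: ∂π_A/∂q_A = 91 - q_A = 0, giving q_A = 91.
Then q_M = (252 - 91)/2 = 161/2.
Price P = 278 - 343/2 = 213/2.
Arcadia's profit: (213/2 - 61)·91 = 4140.5000.

4140.50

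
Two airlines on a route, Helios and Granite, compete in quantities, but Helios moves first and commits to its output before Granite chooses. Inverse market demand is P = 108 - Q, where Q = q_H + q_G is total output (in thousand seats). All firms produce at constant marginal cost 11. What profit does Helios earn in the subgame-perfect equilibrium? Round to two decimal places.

The follower Granite best-responds to any q_H: π_G = (108 - Q)q_G - 11q_G.
∂π_G/∂q_G = 97 - q_H - 2q_G = 0 gives the reaction function q_G = (97 - q_H)/2.
Helios substitutes q_G(q_H) into its own profit: π_H = q_H(108 - q_H - (97 - q_H)/2) - 11q_H = (119/2 - (1/2)q_H)q_H - 11q_H.
Leader FOC: 97/2 - q_H = 0, so q_H = 97/2.
Then q_G = (97 - 97/2)/2 = 97/4.
Price P = 108 - 291/4 = 141/4.
Helios's profit: (141/4 - 11)·(97/2) = 1176.1250.

1176.13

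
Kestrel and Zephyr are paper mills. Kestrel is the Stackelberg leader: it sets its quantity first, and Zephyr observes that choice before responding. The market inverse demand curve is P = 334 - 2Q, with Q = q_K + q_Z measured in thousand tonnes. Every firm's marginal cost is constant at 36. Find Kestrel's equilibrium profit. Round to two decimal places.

5550.25

Solve by backward induction. Given q_K, the follower Zephyr maximises π_Z = (334 - 2q_K - 2q_Z)q_Z - 36q_Z.
Setting the follower's marginal profit to zero, 298 - 2q_K - 4q_Z = 0, i.e. q_Z = (298 - 2q_K)/4.
Kestrel substitutes q_Z(q_K) into its own profit: π_K = q_K(334 - 2q_K - (298 - 2q_K)/2) - 36q_K = (185 - q_K)q_K - 36q_K.
Leader FOC: 149 - 2q_K = 0, so q_K = 149/2.
Then q_Z = (298 - 2·(149/2))/4 = 149/4.
Price P = 334 - 2·(447/4) = 221/2.
Kestrel's profit: (221/2 - 36)·(149/2) = 5550.2500.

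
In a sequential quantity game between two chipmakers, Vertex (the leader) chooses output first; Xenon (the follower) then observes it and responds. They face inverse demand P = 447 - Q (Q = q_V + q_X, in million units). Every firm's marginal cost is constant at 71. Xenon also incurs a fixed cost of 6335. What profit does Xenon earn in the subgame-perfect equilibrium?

2501

The follower Xenon best-responds to any q_V: π_X = (447 - Q)q_X - 71q_X.
Setting the follower's marginal profit to zero, 376 - q_V - 2q_X = 0, i.e. q_X = (376 - q_V)/2.
Vertex substitutes q_X(q_V) into its own profit: π_V = q_V(447 - q_V - (376 - q_V)/2) - 71q_V = (259 - (1/2)q_V)q_V - 71q_V.
Leader FOC: 188 - q_V = 0, so q_V = 188.
Then q_X = (376 - 188)/2 = 94.
Price P = 447 - 282 = 165.
Xenon's profit: (165 - 71)·94 - 6335 = 2501.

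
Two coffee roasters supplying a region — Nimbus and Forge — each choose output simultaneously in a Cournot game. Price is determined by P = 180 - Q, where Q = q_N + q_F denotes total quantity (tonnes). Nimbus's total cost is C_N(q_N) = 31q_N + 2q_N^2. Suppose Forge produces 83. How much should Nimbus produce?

With the rival's output fixed at 83, Nimbus's profit is π_N = (180 - 83 - q_N)q_N - (31q_N + 2q_N²) = (97 - q_N)q_N - (31q_N + 2q_N²).
∂π_N/∂q_N = 66 - 6q_N = 0, so q_N = 11.

11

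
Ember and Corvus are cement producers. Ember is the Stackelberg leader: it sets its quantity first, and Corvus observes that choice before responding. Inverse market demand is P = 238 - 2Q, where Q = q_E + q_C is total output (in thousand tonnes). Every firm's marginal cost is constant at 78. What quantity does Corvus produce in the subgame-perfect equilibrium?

The follower Corvus best-responds to any q_E: π_C = (238 - 2Q)q_C - 78q_C.
Follower FOC: 160 - 2q_E - 4q_C = 0, so q_C(q_E) = (160 - 2q_E)/4.
Ember substitutes q_C(q_E) into its own profit: π_E = q_E(238 - 2q_E - (160 - 2q_E)/2) - 78q_E = (158 - q_E)q_E - 78q_E.
Maximising: ∂π_E/∂q_E = 80 - 2q_E = 0, giving q_E = 40.
Then q_C = (160 - 2·40)/4 = 20.

20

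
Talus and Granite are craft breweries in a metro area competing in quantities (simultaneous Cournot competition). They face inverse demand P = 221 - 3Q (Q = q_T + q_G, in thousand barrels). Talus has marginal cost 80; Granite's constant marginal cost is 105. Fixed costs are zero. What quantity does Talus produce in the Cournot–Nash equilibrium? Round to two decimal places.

Talus's profit: π_T = (221 - 3Q)q_T - (80q_T). Setting ∂π_T/∂q_T = 0: 141 - 6q_T - 3(q_G) = 0.
Granite's first-order condition: 116 - 6q_G - 3(q_T) = 0.
So q_T = (141 - 3q_G)/6 and q_G = (116 - 3q_T)/6.
Solving the pair: q_T = 166/9, q_G = 91/9.

18.44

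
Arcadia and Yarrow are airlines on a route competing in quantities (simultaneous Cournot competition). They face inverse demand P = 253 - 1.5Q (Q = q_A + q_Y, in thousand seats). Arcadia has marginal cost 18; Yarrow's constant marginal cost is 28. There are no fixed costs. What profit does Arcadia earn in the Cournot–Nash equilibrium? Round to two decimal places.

4446.30

Arcadia's profit: π_A = (253 - 1.5Q)q_A - (18q_A). Setting ∂π_A/∂q_A = 0: 235 - 3q_A - (3/2)(q_Y) = 0.
Yarrow's profit: π_Y = (253 - 1.5Q)q_Y - (28q_Y). Setting ∂π_Y/∂q_Y = 0: 225 - 3q_Y - (3/2)(q_A) = 0.
So q_A = (235 - (3/2)q_Y)/3 and q_Y = (225 - (3/2)q_A)/3.
Solving the pair: q_A = 490/9, q_Y = 430/9.
Price P = 253 - (3/2)·(920/9) = 299/3.
Arcadia's profit: (299/3 - 18)·(490/9) = 4446.2963.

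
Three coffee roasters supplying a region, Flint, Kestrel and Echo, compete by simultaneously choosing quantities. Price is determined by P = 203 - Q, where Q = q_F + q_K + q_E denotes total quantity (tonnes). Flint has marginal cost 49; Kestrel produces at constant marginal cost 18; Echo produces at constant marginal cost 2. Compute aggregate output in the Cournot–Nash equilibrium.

Flint's profit: π_F = (203 - Q)q_F - (49q_F). Setting ∂π_F/∂q_F = 0: 154 - 2q_F - (q_K + q_E) = 0.
Kestrel's first-order condition: 185 - 2q_K - (q_F + q_E) = 0.
Echo's first-order condition: 201 - 2q_E - (q_F + q_K) = 0.
Summing all 3 equations gives 540 − 4Q = 0, hence Q = 135.
Back-substituting: q_F = (154 − 135) = 19, q_K = (185 − 135) = 50, q_E = (201 − 135) = 66.
Total output Q = 19 + 50 + 66 = 135.

135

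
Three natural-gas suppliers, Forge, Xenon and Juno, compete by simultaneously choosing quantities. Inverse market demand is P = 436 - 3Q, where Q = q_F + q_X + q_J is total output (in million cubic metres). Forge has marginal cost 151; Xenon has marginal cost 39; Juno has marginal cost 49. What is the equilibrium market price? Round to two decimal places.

Forge's profit: π_F = (436 - 3Q)q_F - (151q_F). Setting ∂π_F/∂q_F = 0: 285 - 6q_F - 3(q_X + q_J) = 0.
Xenon's profit: π_X = (436 - 3Q)q_X - (39q_X). Setting ∂π_X/∂q_X = 0: 397 - 6q_X - 3(q_F + q_J) = 0.
Juno's profit: π_J = (436 - 3Q)q_J - (49q_J). Setting ∂π_J/∂q_J = 0: 387 - 6q_J - 3(q_F + q_X) = 0.
Adding the 3 first-order conditions: 1069 − 12Q = 0, so Q = 1069/12.
Back-substituting: q_F = (285 − 1069/4)/3 = 71/12, q_X = (397 − 1069/4)/3 = 173/4, q_J = (387 − 1069/4)/3 = 479/12.
Total output Q = 1069/12, so price P = 436 - 3·(1069/12) = 675/4.

168.75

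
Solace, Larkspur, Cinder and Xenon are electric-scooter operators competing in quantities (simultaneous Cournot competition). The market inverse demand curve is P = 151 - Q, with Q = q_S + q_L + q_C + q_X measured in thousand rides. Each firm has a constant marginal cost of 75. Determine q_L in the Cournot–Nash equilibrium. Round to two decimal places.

15.20

Each firm earns π_i = (151 - Q)q_i - 75q_i.
First-order condition (treating rivals' output as given): 76 - 2q_i - Σ_{j≠i} q_j = 0.
By symmetry each firm produces the same amount; substituting Σ_{j≠i} q_j = 3q_i yields q_i = 76/5.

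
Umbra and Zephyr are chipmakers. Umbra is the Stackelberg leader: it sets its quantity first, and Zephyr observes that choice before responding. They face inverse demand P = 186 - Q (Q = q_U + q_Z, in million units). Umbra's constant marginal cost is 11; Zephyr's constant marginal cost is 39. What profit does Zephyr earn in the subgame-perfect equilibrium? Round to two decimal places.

517.56

The follower Zephyr best-responds to any q_U: π_Z = (186 - Q)q_Z - 39q_Z.
Setting the follower's marginal profit to zero, 147 - q_U - 2q_Z = 0, i.e. q_Z = (147 - q_U)/2.
The leader anticipates this reaction. Substituting into P = 186 - Q gives P = 225/2 - (1/2)q_U, so π_U = (225/2 - (1/2)q_U)q_U - 11q_U.
Leader FOC: 203/2 - q_U = 0, so q_U = 203/2.
Then q_Z = (147 - 203/2)/2 = 91/4.
Price P = 186 - 497/4 = 247/4.
Zephyr's profit: (247/4 - 39)·(91/4) = 517.5625.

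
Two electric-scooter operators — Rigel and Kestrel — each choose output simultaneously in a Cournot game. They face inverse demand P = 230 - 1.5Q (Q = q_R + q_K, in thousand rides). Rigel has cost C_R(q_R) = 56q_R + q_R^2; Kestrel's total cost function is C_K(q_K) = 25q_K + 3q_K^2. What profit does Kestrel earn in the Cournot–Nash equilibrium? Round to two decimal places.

1437.23

Rigel's profit: π_R = (230 - 1.5Q)q_R - (56q_R + q_R²). Setting ∂π_R/∂q_R = 0: 174 - 5q_R - (3/2)(q_K) = 0.
Kestrel's profit: π_K = (230 - 1.5Q)q_K - (25q_K + 3q_K²). Setting ∂π_K/∂q_K = 0: 205 - 9q_K - (3/2)(q_R) = 0.
Rearranging gives the reaction functions q_R = (174 - (3/2)q_K)/5 and q_K = (205 - (3/2)q_R)/9.
Substituting one into the other gives q_R = 1678/57 and q_K = 17.8713.
Price P = 230 - (3/2)·47.3099 = 159.0351.
Kestrel's profit: 159.0351·17.8713 - 25·17.8713 - 3·17.8713² = 1437.2324.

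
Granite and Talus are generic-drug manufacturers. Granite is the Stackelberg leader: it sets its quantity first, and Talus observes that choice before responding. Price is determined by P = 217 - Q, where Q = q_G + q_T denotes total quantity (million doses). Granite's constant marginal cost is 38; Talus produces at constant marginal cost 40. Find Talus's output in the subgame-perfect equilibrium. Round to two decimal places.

43.25

The follower Talus best-responds to any q_G: π_T = (217 - Q)q_T - 40q_T.
∂π_T/∂q_T = 177 - q_G - 2q_T = 0 gives the reaction function q_T = (177 - q_G)/2.
Granite substitutes q_T(q_G) into its own profit: π_G = q_G(217 - q_G - (177 - q_G)/2) - 38q_G = (257/2 - (1/2)q_G)q_G - 38q_G.
The leader's first-order condition 181/2 - q_G = 0 yields q_G = 181/2.
Then q_T = (177 - 181/2)/2 = 173/4.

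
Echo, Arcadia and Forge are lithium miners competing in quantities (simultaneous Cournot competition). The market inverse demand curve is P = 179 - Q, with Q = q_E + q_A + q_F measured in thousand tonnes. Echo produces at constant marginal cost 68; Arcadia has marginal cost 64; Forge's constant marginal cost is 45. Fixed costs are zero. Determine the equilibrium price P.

89

Echo's profit: π_E = (179 - Q)q_E - (68q_E). Setting ∂π_E/∂q_E = 0: 111 - 2q_E - (q_A + q_F) = 0.
Arcadia's profit: π_A = (179 - Q)q_A - (64q_A). Setting ∂π_A/∂q_A = 0: 115 - 2q_A - (q_E + q_F) = 0.
Forge's profit: π_F = (179 - Q)q_F - (45q_F). Setting ∂π_F/∂q_F = 0: 134 - 2q_F - (q_E + q_A) = 0.
Adding the 3 first-order conditions: 360 − 4Q = 0, so Q = 90.
Back-substituting: q_E = (111 − 90) = 21, q_A = (115 − 90) = 25, q_F = (134 − 90) = 44.
Total output Q = 90, so price P = 179 - 90 = 89.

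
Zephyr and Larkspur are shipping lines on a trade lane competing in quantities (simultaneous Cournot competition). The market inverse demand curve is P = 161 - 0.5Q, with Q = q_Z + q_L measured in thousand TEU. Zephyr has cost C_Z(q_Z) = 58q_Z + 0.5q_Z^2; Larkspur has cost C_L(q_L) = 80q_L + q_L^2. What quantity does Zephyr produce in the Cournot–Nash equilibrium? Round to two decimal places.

Zephyr's profit: π_Z = (161 - 0.5Q)q_Z - (58q_Z + (1/2)q_Z²). Setting ∂π_Z/∂q_Z = 0: 103 - 2q_Z - (1/2)(q_L) = 0.
Larkspur's first-order condition: 81 - 3q_L - (1/2)(q_Z) = 0.
Best responses: q_Z = (103 - (1/2)q_L)/2, q_L = (81 - (1/2)q_Z)/3.
Solving the pair: q_Z = 1074/23, q_L = 442/23.

46.70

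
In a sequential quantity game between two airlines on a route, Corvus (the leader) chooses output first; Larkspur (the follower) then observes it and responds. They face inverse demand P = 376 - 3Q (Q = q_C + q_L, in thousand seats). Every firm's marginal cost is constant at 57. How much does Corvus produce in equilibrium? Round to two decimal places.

53.17

The follower Larkspur best-responds to any q_C: π_L = (376 - 3Q)q_L - 57q_L.
Setting the follower's marginal profit to zero, 319 - 3q_C - 6q_L = 0, i.e. q_L = (319 - 3q_C)/6.
Corvus substitutes q_L(q_C) into its own profit: π_C = q_C(376 - 3q_C - (319 - 3q_C)/2) - 57q_C = (433/2 - (3/2)q_C)q_C - 57q_C.
Maximising: ∂π_C/∂q_C = 319/2 - 3q_C = 0, giving q_C = 319/6.
Then q_L = (319 - 3·(319/6))/6 = 319/12.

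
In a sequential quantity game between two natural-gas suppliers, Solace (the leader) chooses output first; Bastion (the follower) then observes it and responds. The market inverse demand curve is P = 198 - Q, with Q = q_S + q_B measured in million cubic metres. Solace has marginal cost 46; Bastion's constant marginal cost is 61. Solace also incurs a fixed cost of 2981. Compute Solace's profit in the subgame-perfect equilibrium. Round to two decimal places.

505.13

Solve by backward induction. Given q_S, the follower Bastion maximises π_B = (198 - q_S - q_B)q_B - 61q_B.
Follower FOC: 137 - q_S - 2q_B = 0, so q_B(q_S) = (137 - q_S)/2.
The leader anticipates this reaction. Substituting into P = 198 - Q gives P = 259/2 - (1/2)q_S, so π_S = (259/2 - (1/2)q_S)q_S - 46q_S.
The leader's first-order condition 167/2 - q_S = 0 yields q_S = 167/2.
Then q_B = (137 - 167/2)/2 = 107/4.
Price P = 198 - 441/4 = 351/4.
Solace's profit: (351/4 - 46)·(167/2) - 2981 = 505.1250.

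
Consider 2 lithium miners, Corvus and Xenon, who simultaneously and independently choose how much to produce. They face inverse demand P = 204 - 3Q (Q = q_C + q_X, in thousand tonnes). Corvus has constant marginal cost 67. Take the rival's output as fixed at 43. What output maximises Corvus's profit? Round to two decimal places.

With the rival's output fixed at 43, Corvus's profit is π_C = (204 - 3·43 - 3q_C)q_C - (67q_C) = (75 - 3q_C)q_C - (67q_C).
∂π_C/∂q_C = 8 - 6q_C = 0, so q_C = 4/3.

1.33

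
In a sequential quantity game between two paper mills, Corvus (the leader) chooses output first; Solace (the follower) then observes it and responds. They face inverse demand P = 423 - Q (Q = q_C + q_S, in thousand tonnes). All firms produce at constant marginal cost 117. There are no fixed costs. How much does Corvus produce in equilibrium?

Solve by backward induction. Given q_C, the follower Solace maximises π_S = (423 - q_C - q_S)q_S - 117q_S.
Follower FOC: 306 - q_C - 2q_S = 0, so q_S(q_C) = (306 - q_C)/2.
Corvus substitutes q_S(q_C) into its own profit: π_C = q_C(423 - q_C - (306 - q_C)/2) - 117q_C = (270 - (1/2)q_C)q_C - 117q_C.
Leader FOC: 153 - q_C = 0, so q_C = 153.
Then q_S = (306 - 153)/2 = 153/2.

153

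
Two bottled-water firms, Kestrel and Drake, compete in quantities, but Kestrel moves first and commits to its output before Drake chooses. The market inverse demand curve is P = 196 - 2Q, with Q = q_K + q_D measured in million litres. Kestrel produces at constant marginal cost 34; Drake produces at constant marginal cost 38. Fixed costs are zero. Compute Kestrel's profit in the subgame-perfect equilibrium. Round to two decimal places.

The follower Drake best-responds to any q_K: π_D = (196 - 2Q)q_D - 38q_D.
∂π_D/∂q_D = 158 - 2q_K - 4q_D = 0 gives the reaction function q_D = (158 - 2q_K)/4.
The leader anticipates this reaction. Substituting into P = 196 - 2Q gives P = 117 - q_K, so π_K = (117 - q_K)q_K - 34q_K.
The leader's first-order condition 83 - 2q_K = 0 yields q_K = 83/2.
Then q_D = (158 - 2·(83/2))/4 = 75/4.
Price P = 196 - 2·(241/4) = 151/2.
Kestrel's profit: (151/2 - 34)·(83/2) = 1722.2500.

1722.25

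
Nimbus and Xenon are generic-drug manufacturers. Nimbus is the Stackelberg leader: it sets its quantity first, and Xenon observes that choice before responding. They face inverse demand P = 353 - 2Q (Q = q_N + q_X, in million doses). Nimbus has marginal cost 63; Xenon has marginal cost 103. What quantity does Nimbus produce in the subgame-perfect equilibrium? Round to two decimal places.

82.50

The follower Xenon best-responds to any q_N: π_X = (353 - 2Q)q_X - 103q_X.
Setting the follower's marginal profit to zero, 250 - 2q_N - 4q_X = 0, i.e. q_X = (250 - 2q_N)/4.
The leader anticipates this reaction. Substituting into P = 353 - 2Q gives P = 228 - q_N, so π_N = (228 - q_N)q_N - 63q_N.
The leader's first-order condition 165 - 2q_N = 0 yields q_N = 165/2.
Then q_X = (250 - 2·(165/2))/4 = 85/4.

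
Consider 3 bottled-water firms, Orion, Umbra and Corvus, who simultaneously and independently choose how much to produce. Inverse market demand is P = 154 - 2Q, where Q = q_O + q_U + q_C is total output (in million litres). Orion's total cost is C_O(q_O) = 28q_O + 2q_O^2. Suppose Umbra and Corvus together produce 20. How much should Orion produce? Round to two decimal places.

With rivals' combined output fixed at 20, Orion's profit is π_O = (154 - 2·20 - 2q_O)q_O - (28q_O + 2q_O²) = (114 - 2q_O)q_O - (28q_O + 2q_O²).
∂π_O/∂q_O = 86 - 8q_O = 0, so q_O = 43/4.

10.75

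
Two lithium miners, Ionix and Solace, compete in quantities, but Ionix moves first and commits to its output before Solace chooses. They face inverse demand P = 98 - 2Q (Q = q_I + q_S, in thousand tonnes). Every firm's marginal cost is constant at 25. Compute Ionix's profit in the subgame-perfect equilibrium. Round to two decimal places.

333.06

Solve by backward induction. Given q_I, the follower Solace maximises π_S = (98 - 2q_I - 2q_S)q_S - 25q_S.
Follower FOC: 73 - 2q_I - 4q_S = 0, so q_S(q_I) = (73 - 2q_I)/4.
The leader anticipates this reaction. Substituting into P = 98 - 2Q gives P = 123/2 - q_I, so π_I = (123/2 - q_I)q_I - 25q_I.
Maximising: ∂π_I/∂q_I = 73/2 - 2q_I = 0, giving q_I = 73/4.
Then q_S = (73 - 2·(73/4))/4 = 73/8.
Price P = 98 - 2·(219/8) = 173/4.
Ionix's profit: (173/4 - 25)·(73/4) = 333.0625.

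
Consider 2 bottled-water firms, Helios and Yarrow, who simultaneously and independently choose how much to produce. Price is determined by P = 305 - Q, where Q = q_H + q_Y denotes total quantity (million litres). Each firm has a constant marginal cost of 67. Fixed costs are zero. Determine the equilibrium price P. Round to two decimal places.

A representative firm's profit is π_i = q_i(305 - Q) - 67q_i.
First-order condition (treating rivals' output as given): 238 - 2q_i - q_j = 0.
By symmetry each firm produces the same amount; substituting q_j = q_i yields q_i = 238/3.
Total output Q = 476/3, so price P = 305 - 476/3 = 439/3.

146.33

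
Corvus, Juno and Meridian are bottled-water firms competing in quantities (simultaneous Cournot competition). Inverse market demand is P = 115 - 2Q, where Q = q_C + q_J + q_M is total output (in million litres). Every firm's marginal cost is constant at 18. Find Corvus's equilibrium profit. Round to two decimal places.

A representative firm's profit is π_i = q_i(115 - 2Q) - 18q_i.
Setting ∂π_i/∂q_i = 0 with rivals' quantities fixed: 97 - 4q_i - 2·Σ_{j≠i} q_j = 0.
By symmetry each firm produces the same amount; substituting Σ_{j≠i} q_j = 2q_i yields q_i = 97/8.
Price P = 115 - 2·(291/8) = 169/4.
Corvus's profit: (169/4 - 18)·(97/8) = 294.0313.

294.03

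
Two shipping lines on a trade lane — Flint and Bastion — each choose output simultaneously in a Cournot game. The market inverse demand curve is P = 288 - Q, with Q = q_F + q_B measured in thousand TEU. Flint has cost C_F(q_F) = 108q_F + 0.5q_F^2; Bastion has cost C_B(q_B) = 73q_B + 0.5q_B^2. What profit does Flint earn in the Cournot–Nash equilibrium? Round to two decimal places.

Flint's profit: π_F = (288 - Q)q_F - (108q_F + (1/2)q_F²). Setting ∂π_F/∂q_F = 0: 180 - 3q_F - (q_B) = 0.
Bastion's first-order condition: 215 - 3q_B - (q_F) = 0.
Rearranging gives the reaction functions q_F = (180 - q_B)/3 and q_B = (215 - q_F)/3.
Solving the pair: q_F = 325/8, q_B = 465/8.
Price P = 288 - 395/4 = 757/4.
Flint's profit: (757/4)·(325/8) - 108·(325/8) - (1/2)(325/8)² = 2475.5859.

2475.59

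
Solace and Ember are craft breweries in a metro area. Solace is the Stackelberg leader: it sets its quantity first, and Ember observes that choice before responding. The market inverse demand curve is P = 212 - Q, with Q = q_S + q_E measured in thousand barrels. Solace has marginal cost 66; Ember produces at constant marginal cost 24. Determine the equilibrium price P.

The follower Ember best-responds to any q_S: π_E = (212 - Q)q_E - 24q_E.
∂π_E/∂q_E = 188 - q_S - 2q_E = 0 gives the reaction function q_E = (188 - q_S)/2.
Solace substitutes q_E(q_S) into its own profit: π_S = q_S(212 - q_S - (188 - q_S)/2) - 66q_S = (118 - (1/2)q_S)q_S - 66q_S.
Leader FOC: 52 - q_S = 0, so q_S = 52.
Then q_E = (188 - 52)/2 = 68.
Total output Q = 120, so price P = 212 - 120 = 92.

92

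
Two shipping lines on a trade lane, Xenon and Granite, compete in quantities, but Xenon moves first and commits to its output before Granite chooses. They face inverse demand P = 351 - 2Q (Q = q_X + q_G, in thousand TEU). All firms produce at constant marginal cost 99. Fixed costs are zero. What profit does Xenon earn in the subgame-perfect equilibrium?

Solve by backward induction. Given q_X, the follower Granite maximises π_G = (351 - 2q_X - 2q_G)q_G - 99q_G.
∂π_G/∂q_G = 252 - 2q_X - 4q_G = 0 gives the reaction function q_G = (252 - 2q_X)/4.
The leader anticipates this reaction. Substituting into P = 351 - 2Q gives P = 225 - q_X, so π_X = (225 - q_X)q_X - 99q_X.
Maximising: ∂π_X/∂q_X = 126 - 2q_X = 0, giving q_X = 63.
Then q_G = (252 - 2·63)/4 = 63/2.
Price P = 351 - 2·(189/2) = 162.
Xenon's profit: (162 - 99)·63 = 3969.

3969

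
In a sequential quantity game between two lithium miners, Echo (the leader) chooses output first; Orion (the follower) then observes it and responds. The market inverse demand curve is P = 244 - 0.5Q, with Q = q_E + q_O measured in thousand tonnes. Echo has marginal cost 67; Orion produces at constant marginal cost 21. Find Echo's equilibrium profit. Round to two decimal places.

The follower Orion best-responds to any q_E: π_O = (244 - 0.5Q)q_O - 21q_O.
Follower FOC: 223 - (1/2)q_E - q_O = 0, so q_O(q_E) = (223 - (1/2)q_E).
Echo substitutes q_O(q_E) into its own profit: π_E = q_E(244 - (1/2)q_E - (223 - (1/2)q_E)/2) - 67q_E = (265/2 - (1/4)q_E)q_E - 67q_E.
The leader's first-order condition 131/2 - (1/2)q_E = 0 yields q_E = 131.
Then q_O = (223 - (1/2)·131) = 315/2.
Price P = 244 - (1/2)·(577/2) = 399/4.
Echo's profit: (399/4 - 67)·131 = 4290.2500.

4290.25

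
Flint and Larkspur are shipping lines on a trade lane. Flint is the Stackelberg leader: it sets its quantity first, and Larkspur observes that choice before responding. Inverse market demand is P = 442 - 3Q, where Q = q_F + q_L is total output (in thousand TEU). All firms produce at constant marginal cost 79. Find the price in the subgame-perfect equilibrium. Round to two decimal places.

169.75

The follower Larkspur best-responds to any q_F: π_L = (442 - 3Q)q_L - 79q_L.
Setting the follower's marginal profit to zero, 363 - 3q_F - 6q_L = 0, i.e. q_L = (363 - 3q_F)/6.
The leader anticipates this reaction. Substituting into P = 442 - 3Q gives P = 521/2 - (3/2)q_F, so π_F = (521/2 - (3/2)q_F)q_F - 79q_F.
Leader FOC: 363/2 - 3q_F = 0, so q_F = 121/2.
Then q_L = (363 - 3·(121/2))/6 = 121/4.
Total output Q = 363/4, so price P = 442 - 3·(363/4) = 679/4.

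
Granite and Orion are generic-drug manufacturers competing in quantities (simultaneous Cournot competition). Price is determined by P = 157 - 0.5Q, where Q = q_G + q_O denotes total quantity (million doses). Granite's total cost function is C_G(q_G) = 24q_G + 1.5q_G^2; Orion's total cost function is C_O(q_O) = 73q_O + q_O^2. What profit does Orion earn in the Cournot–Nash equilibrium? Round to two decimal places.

789.10

Granite's profit: π_G = (157 - 0.5Q)q_G - (24q_G + (3/2)q_G²). Setting ∂π_G/∂q_G = 0: 133 - 4q_G - (1/2)(q_O) = 0.
Orion's first-order condition: 84 - 3q_O - (1/2)(q_G) = 0.
Rearranging gives the reaction functions q_G = (133 - (1/2)q_O)/4 and q_O = (84 - (1/2)q_G)/3.
Substituting one into the other gives q_G = 1428/47 and q_O = 1078/47.
Price P = 157 - (1/2)·53.3191 = 130.3404.
Orion's profit: 130.3404·(1078/47) - 73·(1078/47) - (1078/47)² = 789.1019.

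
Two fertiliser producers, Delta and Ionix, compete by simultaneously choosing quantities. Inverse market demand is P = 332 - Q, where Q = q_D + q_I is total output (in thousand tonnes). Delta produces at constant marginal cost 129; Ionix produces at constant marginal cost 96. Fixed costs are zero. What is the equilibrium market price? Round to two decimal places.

185.67

Delta's profit: π_D = (332 - Q)q_D - (129q_D). Setting ∂π_D/∂q_D = 0: 203 - 2q_D - (q_I) = 0.
Ionix's first-order condition: 236 - 2q_I - (q_D) = 0.
So q_D = (203 - q_I)/2 and q_I = (236 - q_D)/2.
Substituting one into the other gives q_D = 170/3 and q_I = 269/3.
Total output Q = 439/3, so price P = 332 - 439/3 = 557/3.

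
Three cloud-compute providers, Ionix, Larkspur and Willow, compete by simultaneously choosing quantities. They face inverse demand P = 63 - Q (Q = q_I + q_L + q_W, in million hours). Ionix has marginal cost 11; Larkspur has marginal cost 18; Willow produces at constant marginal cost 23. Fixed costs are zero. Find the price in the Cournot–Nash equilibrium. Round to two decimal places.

Ionix's profit: π_I = (63 - Q)q_I - (11q_I). Setting ∂π_I/∂q_I = 0: 52 - 2q_I - (q_L + q_W) = 0.
Larkspur's first-order condition: 45 - 2q_L - (q_I + q_W) = 0.
Willow's profit: π_W = (63 - Q)q_W - (23q_W). Setting ∂π_W/∂q_W = 0: 40 - 2q_W - (q_I + q_L) = 0.
Summing all 3 equations gives 137 − 4Q = 0, hence Q = 137/4.
Back-substituting: q_I = (52 − 137/4) = 71/4, q_L = (45 − 137/4) = 43/4, q_W = (40 − 137/4) = 23/4.
Total output Q = 137/4, so price P = 63 - 137/4 = 115/4.

28.75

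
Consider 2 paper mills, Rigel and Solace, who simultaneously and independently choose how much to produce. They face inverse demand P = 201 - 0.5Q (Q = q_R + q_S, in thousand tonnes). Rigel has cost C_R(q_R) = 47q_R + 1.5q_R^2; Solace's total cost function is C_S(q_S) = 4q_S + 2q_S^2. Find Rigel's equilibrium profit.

Rigel's profit: π_R = (201 - 0.5Q)q_R - (47q_R + (3/2)q_R²). Setting ∂π_R/∂q_R = 0: 154 - 4q_R - (1/2)(q_S) = 0.
Solace's first-order condition: 197 - 5q_S - (1/2)(q_R) = 0.
Best responses: q_R = (154 - (1/2)q_S)/4, q_S = (197 - (1/2)q_R)/5.
Substituting one into the other gives q_R = 34 and q_S = 36.
Price P = 201 - (1/2)·70 = 166.
Rigel's profit: 166·34 - 47·34 - (3/2)·34² = 2312.

2312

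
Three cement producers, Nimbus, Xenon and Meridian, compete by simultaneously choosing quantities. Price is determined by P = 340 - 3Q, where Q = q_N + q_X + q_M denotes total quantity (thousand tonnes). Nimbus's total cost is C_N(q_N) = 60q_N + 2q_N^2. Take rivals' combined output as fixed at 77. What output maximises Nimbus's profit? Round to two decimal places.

With rivals' combined output fixed at 77, Nimbus's profit is π_N = (340 - 3·77 - 3q_N)q_N - (60q_N + 2q_N²) = (109 - 3q_N)q_N - (60q_N + 2q_N²).
∂π_N/∂q_N = 49 - 10q_N = 0, so q_N = 49/10.

4.90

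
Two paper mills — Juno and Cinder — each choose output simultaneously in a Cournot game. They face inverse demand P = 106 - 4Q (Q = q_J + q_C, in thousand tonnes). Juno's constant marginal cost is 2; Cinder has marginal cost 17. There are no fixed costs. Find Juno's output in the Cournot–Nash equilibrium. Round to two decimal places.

Juno's profit: π_J = (106 - 4Q)q_J - (2q_J). Setting ∂π_J/∂q_J = 0: 104 - 8q_J - 4(q_C) = 0.
Cinder's profit: π_C = (106 - 4Q)q_C - (17q_C). Setting ∂π_C/∂q_C = 0: 89 - 8q_C - 4(q_J) = 0.
Rearranging gives the reaction functions q_J = (104 - 4q_C)/8 and q_C = (89 - 4q_J)/8.
Solving the pair: q_J = 119/12, q_C = 37/6.

9.92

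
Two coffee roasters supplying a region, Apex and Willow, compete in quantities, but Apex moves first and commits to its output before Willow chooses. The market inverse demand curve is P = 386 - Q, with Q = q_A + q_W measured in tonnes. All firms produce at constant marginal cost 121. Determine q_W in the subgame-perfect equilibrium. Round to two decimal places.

Solve by backward induction. Given q_A, the follower Willow maximises π_W = (386 - q_A - q_W)q_W - 121q_W.
Follower FOC: 265 - q_A - 2q_W = 0, so q_W(q_A) = (265 - q_A)/2.
The leader anticipates this reaction. Substituting into P = 386 - Q gives P = 507/2 - (1/2)q_A, so π_A = (507/2 - (1/2)q_A)q_A - 121q_A.
Maximising: ∂π_A/∂q_A = 265/2 - q_A = 0, giving q_A = 265/2.
Then q_W = (265 - 265/2)/2 = 265/4.

66.25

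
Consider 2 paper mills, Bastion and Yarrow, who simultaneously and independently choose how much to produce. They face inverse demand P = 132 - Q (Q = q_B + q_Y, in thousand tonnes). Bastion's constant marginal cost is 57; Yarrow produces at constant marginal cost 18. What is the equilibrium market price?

Bastion's profit: π_B = (132 - Q)q_B - (57q_B). Setting ∂π_B/∂q_B = 0: 75 - 2q_B - (q_Y) = 0.
Yarrow's first-order condition: 114 - 2q_Y - (q_B) = 0.
Best responses: q_B = (75 - q_Y)/2, q_Y = (114 - q_B)/2.
Substituting one into the other gives q_B = 12 and q_Y = 51.
Total output Q = 63, so price P = 132 - 63 = 69.

69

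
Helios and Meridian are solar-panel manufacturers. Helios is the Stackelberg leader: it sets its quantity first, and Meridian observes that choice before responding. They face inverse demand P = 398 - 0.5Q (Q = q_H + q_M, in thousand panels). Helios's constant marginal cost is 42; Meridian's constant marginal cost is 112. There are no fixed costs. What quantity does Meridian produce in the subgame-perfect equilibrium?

73

Solve by backward induction. Given q_H, the follower Meridian maximises π_M = (398 - (1/2)q_H - (1/2)q_M)q_M - 112q_M.
Follower FOC: 286 - (1/2)q_H - q_M = 0, so q_M(q_H) = (286 - (1/2)q_H).
The leader anticipates this reaction. Substituting into P = 398 - 0.5Q gives P = 255 - (1/4)q_H, so π_H = (255 - (1/4)q_H)q_H - 42q_H.
Maximising: ∂π_H/∂q_H = 213 - (1/2)q_H = 0, giving q_H = 426.
Then q_M = (286 - (1/2)·426) = 73.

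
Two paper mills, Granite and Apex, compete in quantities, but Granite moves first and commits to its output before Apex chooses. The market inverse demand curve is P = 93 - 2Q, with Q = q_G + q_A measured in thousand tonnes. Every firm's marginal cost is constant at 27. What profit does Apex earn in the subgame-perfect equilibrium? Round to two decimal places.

136.13

The follower Apex best-responds to any q_G: π_A = (93 - 2Q)q_A - 27q_A.
Setting the follower's marginal profit to zero, 66 - 2q_G - 4q_A = 0, i.e. q_A = (66 - 2q_G)/4.
The leader anticipates this reaction. Substituting into P = 93 - 2Q gives P = 60 - q_G, so π_G = (60 - q_G)q_G - 27q_G.
Maximising: ∂π_G/∂q_G = 33 - 2q_G = 0, giving q_G = 33/2.
Then q_A = (66 - 2·(33/2))/4 = 33/4.
Price P = 93 - 2·(99/4) = 87/2.
Apex's profit: (87/2 - 27)·(33/4) = 1089/8.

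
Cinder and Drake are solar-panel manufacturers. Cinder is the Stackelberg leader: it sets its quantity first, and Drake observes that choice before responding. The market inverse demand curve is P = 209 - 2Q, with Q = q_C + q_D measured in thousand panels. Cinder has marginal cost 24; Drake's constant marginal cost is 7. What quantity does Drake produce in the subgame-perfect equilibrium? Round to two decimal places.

29.50

The follower Drake best-responds to any q_C: π_D = (209 - 2Q)q_D - 7q_D.
Setting the follower's marginal profit to zero, 202 - 2q_C - 4q_D = 0, i.e. q_D = (202 - 2q_C)/4.
Cinder substitutes q_D(q_C) into its own profit: π_C = q_C(209 - 2q_C - (202 - 2q_C)/2) - 24q_C = (108 - q_C)q_C - 24q_C.
The leader's first-order condition 84 - 2q_C = 0 yields q_C = 42.
Then q_D = (202 - 2·42)/4 = 59/2.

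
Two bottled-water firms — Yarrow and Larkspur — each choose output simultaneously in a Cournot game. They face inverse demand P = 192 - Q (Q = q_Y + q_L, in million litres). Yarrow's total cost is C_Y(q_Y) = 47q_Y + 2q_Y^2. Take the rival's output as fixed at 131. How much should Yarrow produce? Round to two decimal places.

With the rival's output fixed at 131, Yarrow's profit is π_Y = (192 - 131 - q_Y)q_Y - (47q_Y + 2q_Y²) = (61 - q_Y)q_Y - (47q_Y + 2q_Y²).
∂π_Y/∂q_Y = 14 - 6q_Y = 0, so q_Y = 7/3.

2.33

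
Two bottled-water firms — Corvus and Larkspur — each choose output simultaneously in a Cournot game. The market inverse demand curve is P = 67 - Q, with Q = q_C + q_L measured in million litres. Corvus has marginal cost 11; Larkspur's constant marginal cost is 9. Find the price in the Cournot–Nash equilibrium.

Corvus's profit: π_C = (67 - Q)q_C - (11q_C). Setting ∂π_C/∂q_C = 0: 56 - 2q_C - (q_L) = 0.
Larkspur's profit: π_L = (67 - Q)q_L - (9q_L). Setting ∂π_L/∂q_L = 0: 58 - 2q_L - (q_C) = 0.
Best responses: q_C = (56 - q_L)/2, q_L = (58 - q_C)/2.
Substituting one into the other gives q_C = 18 and q_L = 20.
Total output Q = 38, so price P = 67 - 38 = 29.

29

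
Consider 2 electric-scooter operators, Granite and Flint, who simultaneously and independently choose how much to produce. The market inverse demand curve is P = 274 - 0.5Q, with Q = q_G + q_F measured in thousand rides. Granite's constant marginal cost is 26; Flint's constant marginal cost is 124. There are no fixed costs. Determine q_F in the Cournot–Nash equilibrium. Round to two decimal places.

34.67

Granite's profit: π_G = (274 - 0.5Q)q_G - (26q_G). Setting ∂π_G/∂q_G = 0: 248 - q_G - (1/2)(q_F) = 0.
Flint's profit: π_F = (274 - 0.5Q)q_F - (124q_F). Setting ∂π_F/∂q_F = 0: 150 - q_F - (1/2)(q_G) = 0.
Rearranging gives the reaction functions q_G = (248 - (1/2)q_F) and q_F = (150 - (1/2)q_G).
Solving the pair: q_G = 692/3, q_F = 104/3.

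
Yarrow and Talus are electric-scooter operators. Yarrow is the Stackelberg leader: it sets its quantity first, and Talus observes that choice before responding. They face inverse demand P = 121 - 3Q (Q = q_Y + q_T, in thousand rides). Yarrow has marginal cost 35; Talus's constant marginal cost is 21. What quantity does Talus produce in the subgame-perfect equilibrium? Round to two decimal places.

The follower Talus best-responds to any q_Y: π_T = (121 - 3Q)q_T - 21q_T.
Follower FOC: 100 - 3q_Y - 6q_T = 0, so q_T(q_Y) = (100 - 3q_Y)/6.
Yarrow substitutes q_T(q_Y) into its own profit: π_Y = q_Y(121 - 3q_Y - (100 - 3q_Y)/2) - 35q_Y = (71 - (3/2)q_Y)q_Y - 35q_Y.
Leader FOC: 36 - 3q_Y = 0, so q_Y = 12.
Then q_T = (100 - 3·12)/6 = 32/3.

10.67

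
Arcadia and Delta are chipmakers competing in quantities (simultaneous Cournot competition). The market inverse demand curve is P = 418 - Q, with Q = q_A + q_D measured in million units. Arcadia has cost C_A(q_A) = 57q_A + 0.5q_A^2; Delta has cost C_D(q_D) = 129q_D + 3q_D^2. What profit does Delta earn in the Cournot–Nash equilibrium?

1936

Arcadia's profit: π_A = (418 - Q)q_A - (57q_A + (1/2)q_A²). Setting ∂π_A/∂q_A = 0: 361 - 3q_A - (q_D) = 0.
Delta's first-order condition: 289 - 8q_D - (q_A) = 0.
Best responses: q_A = (361 - q_D)/3, q_D = (289 - q_A)/8.
Substituting one into the other gives q_A = 113 and q_D = 22.
Price P = 418 - 135 = 283.
Delta's profit: 283·22 - 129·22 - 3·22² = 1936.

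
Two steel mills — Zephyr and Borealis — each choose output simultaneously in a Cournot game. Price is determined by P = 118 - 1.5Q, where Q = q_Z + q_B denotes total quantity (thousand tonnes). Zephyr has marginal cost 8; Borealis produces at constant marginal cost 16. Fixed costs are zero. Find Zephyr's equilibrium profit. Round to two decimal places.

1031.41

Zephyr's profit: π_Z = (118 - 1.5Q)q_Z - (8q_Z). Setting ∂π_Z/∂q_Z = 0: 110 - 3q_Z - (3/2)(q_B) = 0.
Borealis's first-order condition: 102 - 3q_B - (3/2)(q_Z) = 0.
Best responses: q_Z = (110 - (3/2)q_B)/3, q_B = (102 - (3/2)q_Z)/3.
Solving the pair: q_Z = 236/9, q_B = 188/9.
Price P = 118 - (3/2)·(424/9) = 142/3.
Zephyr's profit: (142/3 - 8)·(236/9) = 1031.4074.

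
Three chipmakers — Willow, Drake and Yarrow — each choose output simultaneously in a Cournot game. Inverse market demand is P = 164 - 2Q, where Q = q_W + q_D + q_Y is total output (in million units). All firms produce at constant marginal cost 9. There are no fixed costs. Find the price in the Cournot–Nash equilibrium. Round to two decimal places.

47.75

A representative firm's profit is π_i = q_i(164 - 2Q) - 9q_i.
Setting ∂π_i/∂q_i = 0 with rivals' quantities fixed: 155 - 4q_i - 2·Σ_{j≠i} q_j = 0.
By symmetry each firm produces the same amount; substituting Σ_{j≠i} q_j = 2q_i yields q_i = 155/8.
Total output Q = 465/8, so price P = 164 - 2·(465/8) = 191/4.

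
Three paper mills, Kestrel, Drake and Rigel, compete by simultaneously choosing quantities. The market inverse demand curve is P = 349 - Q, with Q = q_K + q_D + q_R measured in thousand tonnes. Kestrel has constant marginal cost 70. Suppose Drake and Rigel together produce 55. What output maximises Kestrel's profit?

112

With rivals' combined output fixed at 55, Kestrel's profit is π_K = (349 - 55 - q_K)q_K - (70q_K) = (294 - q_K)q_K - (70q_K).
∂π_K/∂q_K = 224 - 2q_K = 0, so q_K = 112.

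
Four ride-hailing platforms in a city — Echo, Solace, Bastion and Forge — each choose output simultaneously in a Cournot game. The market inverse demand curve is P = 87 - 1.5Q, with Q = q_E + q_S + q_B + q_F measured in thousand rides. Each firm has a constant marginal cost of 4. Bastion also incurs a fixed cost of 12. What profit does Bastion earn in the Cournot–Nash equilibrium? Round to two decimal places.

171.71

A representative firm's profit is π_i = q_i(87 - 1.5Q) - 4q_i.
First-order condition (treating rivals' output as given): 83 - 3q_i - (3/2)·Σ_{j≠i} q_j = 0.
By symmetry each firm produces the same amount; substituting Σ_{j≠i} q_j = 3q_i yields q_i = 83/(15/2) = 166/15.
Price P = 87 - (3/2)·(664/15) = 103/5.
Bastion's profit: (103/5 - 4)·(166/15) - 12 = 171.7067.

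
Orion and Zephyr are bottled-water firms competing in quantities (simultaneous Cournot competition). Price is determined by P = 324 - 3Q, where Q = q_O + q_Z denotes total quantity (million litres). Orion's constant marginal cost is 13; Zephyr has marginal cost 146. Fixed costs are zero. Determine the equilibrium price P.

161

Orion's profit: π_O = (324 - 3Q)q_O - (13q_O). Setting ∂π_O/∂q_O = 0: 311 - 6q_O - 3(q_Z) = 0.
Zephyr's profit: π_Z = (324 - 3Q)q_Z - (146q_Z). Setting ∂π_Z/∂q_Z = 0: 178 - 6q_Z - 3(q_O) = 0.
Best responses: q_O = (311 - 3q_Z)/6, q_Z = (178 - 3q_O)/6.
Substituting one into the other gives q_O = 148/3 and q_Z = 5.
Total output Q = 163/3, so price P = 324 - 3·(163/3) = 161.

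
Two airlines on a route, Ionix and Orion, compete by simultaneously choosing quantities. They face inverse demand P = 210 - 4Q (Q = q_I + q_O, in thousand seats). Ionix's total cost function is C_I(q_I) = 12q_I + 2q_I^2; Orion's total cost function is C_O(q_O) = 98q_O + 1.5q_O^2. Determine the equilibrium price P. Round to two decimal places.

131.31

Ionix's profit: π_I = (210 - 4Q)q_I - (12q_I + 2q_I²). Setting ∂π_I/∂q_I = 0: 198 - 12q_I - 4(q_O) = 0.
Orion's profit: π_O = (210 - 4Q)q_O - (98q_O + (3/2)q_O²). Setting ∂π_O/∂q_O = 0: 112 - 11q_O - 4(q_I) = 0.
So q_I = (198 - 4q_O)/12 and q_O = (112 - 4q_I)/11.
Substituting one into the other gives q_I = 865/58 and q_O = 138/29.
Total output Q = 1141/58, so price P = 210 - 4·(1141/58) = 131.3103.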